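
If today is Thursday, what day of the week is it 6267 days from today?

Saturday

Dividing 6267 by 7 gives quotient 895 and remainder 2.
Thursday + 2 days → Saturday.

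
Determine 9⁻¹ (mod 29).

13

29 = 3·9 + 2
9 = 4·2 + 1
2 = 2·1 + 0
Back-substituting gives 9·13 ≡ 1 (mod 29).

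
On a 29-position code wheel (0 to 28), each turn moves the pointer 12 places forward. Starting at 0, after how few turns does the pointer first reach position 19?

12⁻¹ ≡ 17 (mod 29) because 12·17 = 204 = 7·29 + 1.
So x ≡ 17·19 = 323 ≡ 4 (mod 29).

4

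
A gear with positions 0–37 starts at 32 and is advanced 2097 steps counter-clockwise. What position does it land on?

2097 = 55·38 + 7, so 2097 mod 38 = 7.
(32 − 7) mod 38 = 25.

25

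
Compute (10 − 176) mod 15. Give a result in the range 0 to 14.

176 − 11·15 = 11, so 176 ≡ 11 (mod 15).
(10 − 11) mod 15 = 14.

14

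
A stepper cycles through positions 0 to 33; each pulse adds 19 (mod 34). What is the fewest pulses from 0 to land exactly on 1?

34 = 1·19 + 15
19 = 1·15 + 4
15 = 3·4 + 3
4 = 1·3 + 1
3 = 3·1 + 0
Back-substituting gives 19·9 ≡ 1 (mod 34).

9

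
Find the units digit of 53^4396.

1

The units digit of 53^n cycles with period 4: 3, 9, 7, 1, …
4396 leaves remainder 0 on division by 4, so 53^4396 ends in 1.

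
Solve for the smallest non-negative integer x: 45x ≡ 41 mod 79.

29

45⁻¹ ≡ 72 (mod 79) because 45·72 = 3240 = 41·79 + 1.
Multiplying both sides by 72: x ≡ 72·41 = 2952 ≡ 29 (mod 79).
Check: 45·29 = 1305 = 16·79 + 41.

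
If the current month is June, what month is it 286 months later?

286 = 23·12 + 10, so 286 mod 12 = 10.
June + 10 months → April.

April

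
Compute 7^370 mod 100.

49

Successive squares of 7 mod 100: 7^1≡7, 7^2≡49, 7^4≡1, 7^8≡1, 7^16≡1, 7^32≡1, 7^64≡1, 7^128≡1, 7^256≡1.
370 = 2 + 16 + 32 + 64 + 256, so 7^370 ≡ 49·1·1·1·1 ≡ 49 (mod 100).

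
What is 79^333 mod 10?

9

Powers of 9 mod 10 repeat with period 2: 9, 1.
333 leaves remainder 1 on division by 2, so 79^333 ends in 9.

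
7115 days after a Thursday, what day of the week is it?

Sunday

7115 − 1016·7 = 3, so 7115 ≡ 3 (mod 7).
Thursday + 3 days → Sunday.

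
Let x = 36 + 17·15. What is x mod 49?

17·15 = 255.
255 = 5·49 + 10, so 255 mod 49 = 10.
(36 + 10) mod 49 = 46.

46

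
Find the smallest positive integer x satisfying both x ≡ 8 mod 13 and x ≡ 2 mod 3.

8

x ≡ 2 (mod 3) gives x ∈ {2, 5, 8}.
The first of these with x mod 13 = 8 is 8.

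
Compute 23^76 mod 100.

61

Square-and-reduce mod 100: 23^1≡23, 23^2≡29, 23^4≡41, 23^8≡81, 23^16≡61, 23^32≡21, 23^64≡41.
76 = 4 + 8 + 64, so 23^76 ≡ 41·81·41 ≡ 61 (mod 100).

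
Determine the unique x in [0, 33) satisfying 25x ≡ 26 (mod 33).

25⁻¹ ≡ 4 (mod 33) because 25·4 = 100 = 3·33 + 1.
So x ≡ 4·26 = 104 ≡ 5 (mod 33).

5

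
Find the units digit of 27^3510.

Powers of 7 mod 10 repeat with period 4: 7, 9, 3, 1.
3510 mod 4 = 2, so the last digit matches 7^2 = 9.

9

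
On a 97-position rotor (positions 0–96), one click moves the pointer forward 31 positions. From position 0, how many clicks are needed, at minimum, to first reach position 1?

31·72 = 2232 = 23·97 + 1, so 31⁻¹ ≡ 72 (mod 97).

72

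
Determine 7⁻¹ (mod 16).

7

16 = 2·7 + 2
7 = 3·2 + 1
2 = 2·1 + 0
Back-substituting gives 7·7 ≡ 1 (mod 16).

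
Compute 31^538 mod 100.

By repeated squaring mod 100: 31^1≡31, 31^2≡61, 31^4≡21, 31^8≡41, 31^16≡81, 31^32≡61, 31^64≡21, 31^128≡41, 31^256≡81, 31^512≡61.
Since 538 = 2 + 8 + 16 + 512 in binary, 31^538 ≡ 61·41·81·61 ≡ 41 (mod 100).

41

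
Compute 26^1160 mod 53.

Successive squares of 26 mod 53: 26^1≡26, 26^2≡40, 26^4≡10, 26^8≡47, 26^16≡36, 26^32≡24, 26^64≡46, 26^128≡49, 26^256≡16, 26^512≡44, 26^1024≡28.
Since 1160 = 8 + 128 + 1024 in binary, 26^1160 ≡ 47·49·28 ≡ 36 (mod 53).

36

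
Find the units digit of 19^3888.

1

Powers of 9 mod 10 repeat with period 2: 9, 1.
3888 leaves remainder 0 on division by 2, so 19^3888 ends in 1.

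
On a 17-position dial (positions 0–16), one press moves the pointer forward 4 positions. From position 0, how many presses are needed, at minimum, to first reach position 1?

13

17 = 4·4 + 1
4 = 4·1 + 0
Back-substituting gives 4·13 ≡ 1 (mod 17).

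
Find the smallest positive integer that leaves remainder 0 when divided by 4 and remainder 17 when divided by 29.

Since 29·1 ≡ 1 (mod 4), take x = 17 + 29·((0−17)·1 mod 4) = 17 + 29·3 = 104.
Check: 104 mod 4 = 0, 104 mod 29 = 17.

104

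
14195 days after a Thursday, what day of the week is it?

Dividing 14195 by 7 gives quotient 2027 and remainder 6.
Thursday + 6 days → Wednesday.

Wednesday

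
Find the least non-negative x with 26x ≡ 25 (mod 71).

31

26⁻¹ ≡ 41 (mod 71) because 26·41 = 1066 = 15·71 + 1.
So x ≡ 41·25 = 1025 ≡ 31 (mod 71).
Check: 26·31 = 806 = 11·71 + 25.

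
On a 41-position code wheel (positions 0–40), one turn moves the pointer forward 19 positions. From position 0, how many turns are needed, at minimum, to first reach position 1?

13

41 = 2·19 + 3
19 = 6·3 + 1
3 = 3·1 + 0
Back-substituting gives 19·13 ≡ 1 (mod 41).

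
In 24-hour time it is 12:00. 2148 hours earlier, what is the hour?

0

2148 mod 24 = 12 (since 89·24 = 2136).
(12 − 12) mod 24 = 0.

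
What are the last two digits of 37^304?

61

Successive squares of 37 mod 100: 37^1≡37, 37^2≡69, 37^4≡61, 37^8≡21, 37^16≡41, 37^32≡81, 37^64≡61, 37^128≡21, 37^256≡41.
Since 304 = 16 + 32 + 256 in binary, 37^304 ≡ 41·81·41 ≡ 61 (mod 100).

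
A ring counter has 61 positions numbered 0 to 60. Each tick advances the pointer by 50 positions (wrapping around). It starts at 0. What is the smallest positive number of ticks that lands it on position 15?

50⁻¹ ≡ 11 (mod 61) because 50·11 = 550 = 9·61 + 1.
Multiplying both sides by 11: x ≡ 11·15 = 165 ≡ 43 (mod 61).

43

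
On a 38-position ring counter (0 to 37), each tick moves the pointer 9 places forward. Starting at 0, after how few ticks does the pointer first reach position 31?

9⁻¹ ≡ 17 (mod 38) because 9·17 = 153 = 4·38 + 1.
Multiplying both sides by 17: x ≡ 17·31 = 527 ≡ 33 (mod 38).
Check: 9·33 = 297 = 7·38 + 31.

33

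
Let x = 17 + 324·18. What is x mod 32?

25

324·18 = 5832.
5832 − 182·32 = 8, so 5832 ≡ 8 (mod 32).
(17 + 8) mod 32 = 25.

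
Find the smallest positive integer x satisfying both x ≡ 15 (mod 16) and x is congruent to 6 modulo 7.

111

Since 7·7 ≡ 1 (mod 16), take x = 6 + 7·((15−6)·7 mod 16) = 6 + 7·15 = 111.
Check: 111 mod 16 = 15, 111 mod 7 = 6.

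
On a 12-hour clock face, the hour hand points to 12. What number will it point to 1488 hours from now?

Dividing 1488 by 12 gives quotient 124 and remainder 0.
12 + 0 → 12 on a 12-hour dial.

12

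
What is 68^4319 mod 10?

Last digits of 8^n: 8, 4, 2, 6 (period 4).
4319 mod 4 = 3, so the last digit matches 8^3 = 2.

2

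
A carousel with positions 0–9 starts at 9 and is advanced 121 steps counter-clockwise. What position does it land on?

121 mod 10 = 1 (since 12·10 = 120).
(9 − 1) mod 10 = 8.

8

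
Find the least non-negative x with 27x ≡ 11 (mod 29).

9

27⁻¹ ≡ 14 (mod 29) because 27·14 = 378 = 13·29 + 1.
Multiplying both sides by 14: x ≡ 14·11 = 154 ≡ 9 (mod 29).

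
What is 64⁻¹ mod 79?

21

64·21 = 1344 = 17·79 + 1, so 64⁻¹ ≡ 21 (mod 79).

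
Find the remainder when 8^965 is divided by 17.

9

Square-and-reduce mod 17: 8^1≡8, 8^2≡13, 8^4≡16, 8^8≡1, 8^16≡1, 8^32≡1, 8^64≡1, 8^128≡1, 8^256≡1, 8^512≡1.
Since 965 = 1 + 4 + 64 + 128 + 256 + 512 in binary, 8^965 ≡ 8·16·1·1·1·1 ≡ 9 (mod 17).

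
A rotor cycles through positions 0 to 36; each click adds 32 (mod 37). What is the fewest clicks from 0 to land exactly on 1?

22

32·22 = 704 = 19·37 + 1, so 32⁻¹ ≡ 22 (mod 37).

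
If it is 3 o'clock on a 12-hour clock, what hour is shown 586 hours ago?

586 = 48·12 + 10, so 586 mod 12 = 10.
3 − 10 → 5 on a 12-hour dial.

5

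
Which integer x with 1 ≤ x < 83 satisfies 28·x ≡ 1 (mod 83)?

83 = 2·28 + 27
28 = 1·27 + 1
27 = 27·1 + 0
Back-substituting gives 28·3 ≡ 1 (mod 83).

3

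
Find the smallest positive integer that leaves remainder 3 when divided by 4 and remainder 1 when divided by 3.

x ≡ 1 (mod 3) gives x ∈ {1, 4, 7}.
The first of these with x mod 4 = 3 is 7.

7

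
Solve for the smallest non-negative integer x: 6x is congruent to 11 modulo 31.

6⁻¹ ≡ 26 (mod 31) because 6·26 = 156 = 5·31 + 1.
So x ≡ 26·11 = 286 ≡ 7 (mod 31).
Check: 6·7 = 42 = 1·31 + 11.

7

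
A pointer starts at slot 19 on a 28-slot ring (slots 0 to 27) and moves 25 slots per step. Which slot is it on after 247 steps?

247·25 = 6175.
6175 = 220·28 + 15, so 6175 mod 28 = 15.
(19 + 15) mod 28 = 6.

6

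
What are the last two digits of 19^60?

Square-and-reduce mod 100: 19^1≡19, 19^2≡61, 19^4≡21, 19^8≡41, 19^16≡81, 19^32≡61.
60 = 4 + 8 + 16 + 32, so 19^60 ≡ 21·41·81·61 ≡ 1 (mod 100).

01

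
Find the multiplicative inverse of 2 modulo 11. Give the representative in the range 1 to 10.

6

2·6 = 12 = 1·11 + 1, so 2⁻¹ ≡ 6 (mod 11).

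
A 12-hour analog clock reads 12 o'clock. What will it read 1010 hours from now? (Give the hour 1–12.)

2

Dividing 1010 by 12 gives quotient 84 and remainder 2.
12 + 2 → 2 on a 12-hour dial.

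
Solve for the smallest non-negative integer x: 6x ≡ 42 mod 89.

7

6⁻¹ ≡ 15 (mod 89) because 6·15 = 90 = 1·89 + 1.
Multiplying both sides by 15: x ≡ 15·42 = 630 ≡ 7 (mod 89).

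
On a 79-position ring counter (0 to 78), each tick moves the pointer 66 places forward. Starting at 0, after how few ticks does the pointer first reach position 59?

38

The inverse of 66 mod 79 is 6 (since 66·6 = 396 ≡ 1).
Multiplying both sides by 6: x ≡ 6·59 = 354 ≡ 38 (mod 79).
Check: 66·38 = 2508 = 31·79 + 59.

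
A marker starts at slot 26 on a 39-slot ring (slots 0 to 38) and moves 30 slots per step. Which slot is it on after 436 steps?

2

436·30 = 13080.
Dividing 13080 by 39 gives quotient 335 and remainder 15.
(26 + 15) mod 39 = 2.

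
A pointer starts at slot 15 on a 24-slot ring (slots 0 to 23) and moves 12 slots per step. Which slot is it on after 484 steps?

484·12 = 5808.
5808 mod 24 = 0 (since 242·24 = 5808).
(15 + 0) mod 24 = 15.

15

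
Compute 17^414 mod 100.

29

Successive squares of 17 mod 100: 17^1≡17, 17^2≡89, 17^4≡21, 17^8≡41, 17^16≡81, 17^32≡61, 17^64≡21, 17^128≡41, 17^256≡81.
Since 414 = 2 + 4 + 8 + 16 + 128 + 256 in binary, 17^414 ≡ 89·21·41·81·41·81 ≡ 29 (mod 100).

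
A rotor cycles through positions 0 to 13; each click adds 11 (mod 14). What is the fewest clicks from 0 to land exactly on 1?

11·9 = 99 = 7·14 + 1, so 11⁻¹ ≡ 9 (mod 14).

9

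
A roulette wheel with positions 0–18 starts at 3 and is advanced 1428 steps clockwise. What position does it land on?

6

Dividing 1428 by 19 gives quotient 75 and remainder 3.
(3 + 3) mod 19 = 6.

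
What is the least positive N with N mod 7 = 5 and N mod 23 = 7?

145

Since 23·4 ≡ 1 (mod 7), take x = 7 + 23·((5−7)·4 mod 7) = 7 + 23·6 = 145.
Check: 145 mod 7 = 5, 145 mod 23 = 7.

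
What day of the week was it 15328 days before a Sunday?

15328 mod 7 = 5 (since 2189·7 = 15323).
Sunday − 5 days → Tuesday.

Tuesday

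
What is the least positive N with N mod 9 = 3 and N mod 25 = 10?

210

Since 25·4 ≡ 1 (mod 9), take x = 10 + 25·((3−10)·4 mod 9) = 10 + 25·8 = 210.
Check: 210 mod 9 = 3, 210 mod 25 = 10.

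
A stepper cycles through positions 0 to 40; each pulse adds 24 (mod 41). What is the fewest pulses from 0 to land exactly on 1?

12

24·12 = 288 = 7·41 + 1, so 24⁻¹ ≡ 12 (mod 41).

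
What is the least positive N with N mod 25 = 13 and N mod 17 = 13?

13

x ≡ 13 (mod 17) gives x ∈ {13}.
The first of these with x mod 25 = 13 is 13.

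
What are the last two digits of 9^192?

Successive squares of 9 mod 100: 9^1≡9, 9^2≡81, 9^4≡61, 9^8≡21, 9^16≡41, 9^32≡81, 9^64≡61, 9^128≡21.
192 = 64 + 128, so 9^192 ≡ 61·21 ≡ 81 (mod 100).

81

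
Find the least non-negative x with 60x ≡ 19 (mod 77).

60⁻¹ ≡ 9 (mod 77) because 60·9 = 540 = 7·77 + 1.
So x ≡ 9·19 = 171 ≡ 17 (mod 77).

17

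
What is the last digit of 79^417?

The units digit of 79^n cycles with period 2: 9, 1, …
417 leaves remainder 1 on division by 2, so 79^417 ends in 9.

9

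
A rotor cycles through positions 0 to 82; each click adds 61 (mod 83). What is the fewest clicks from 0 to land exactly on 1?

83 = 1·61 + 22
61 = 2·22 + 17
22 = 1·17 + 5
17 = 3·5 + 2
5 = 2·2 + 1
2 = 2·1 + 0
Back-substituting gives 61·49 ≡ 1 (mod 83).

49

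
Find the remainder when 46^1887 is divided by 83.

46

Successive squares of 46 mod 83: 46^1≡46, 46^2≡41, 46^4≡21, 46^8≡26, 46^16≡12, 46^32≡61, 46^64≡69, 46^128≡30, 46^256≡70, 46^512≡3, 46^1024≡9.
Since 1887 = 1 + 2 + 4 + 8 + 16 + 64 + 256 + 512 + 1024 in binary, 46^1887 ≡ 46·41·21·26·12·69·70·3·9 ≡ 46 (mod 83).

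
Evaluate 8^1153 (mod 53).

51

Successive squares of 8 mod 53: 8^1≡8, 8^2≡11, 8^4≡15, 8^8≡13, 8^16≡10, 8^32≡47, 8^64≡36, 8^128≡24, 8^256≡46, 8^512≡49, 8^1024≡16.
Since 1153 = 1 + 128 + 1024 in binary, 8^1153 ≡ 8·24·16 ≡ 51 (mod 53).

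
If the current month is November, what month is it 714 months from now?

May

714 = 59·12 + 6, so 714 mod 12 = 6.
November + 6 months → May.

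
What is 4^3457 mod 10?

Powers of 4 mod 10 repeat with period 2: 4, 6.
3457 leaves remainder 1 on division by 2, so 4^3457 ends in 4.

4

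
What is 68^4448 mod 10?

6

The units digit of 68^n cycles with period 4: 8, 4, 2, 6, …
4448 leaves remainder 0 on division by 4, so 68^4448 ends in 6.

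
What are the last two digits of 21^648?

61

Square-and-reduce mod 100: 21^1≡21, 21^2≡41, 21^4≡81, 21^8≡61, 21^16≡21, 21^32≡41, 21^64≡81, 21^128≡61, 21^256≡21, 21^512≡41.
648 = 8 + 128 + 512, so 21^648 ≡ 61·61·41 ≡ 61 (mod 100).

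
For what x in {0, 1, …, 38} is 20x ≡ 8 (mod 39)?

16

The inverse of 20 mod 39 is 2 (since 20·2 = 40 ≡ 1).
So x ≡ 2·8 = 16 ≡ 16 (mod 39).
Check: 20·16 = 320 = 8·39 + 8.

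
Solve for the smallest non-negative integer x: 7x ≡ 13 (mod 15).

7⁻¹ ≡ 13 (mod 15) because 7·13 = 91 = 6·15 + 1.
Multiplying both sides by 13: x ≡ 13·13 = 169 ≡ 4 (mod 15).
Check: 7·4 = 28 = 1·15 + 13.

4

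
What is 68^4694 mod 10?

Powers of 8 mod 10 repeat with period 4: 8, 4, 2, 6.
4694 leaves remainder 2 on division by 4, so 68^4694 ends in 4.

4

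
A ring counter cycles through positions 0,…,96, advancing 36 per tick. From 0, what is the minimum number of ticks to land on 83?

5

The inverse of 36 mod 97 is 62 (since 36·62 = 2232 ≡ 1).
So x ≡ 62·83 = 5146 ≡ 5 (mod 97).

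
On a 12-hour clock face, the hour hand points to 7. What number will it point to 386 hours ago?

Dividing 386 by 12 gives quotient 32 and remainder 2.
7 − 2 → 5 on a 12-hour dial.

5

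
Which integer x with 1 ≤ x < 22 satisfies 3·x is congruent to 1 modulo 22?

15

3·15 = 45 = 2·22 + 1, so 3⁻¹ ≡ 15 (mod 22).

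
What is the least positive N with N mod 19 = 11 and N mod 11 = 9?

163

x ≡ 9 (mod 11) gives x ∈ {9, 20, 31, 42, 53, 64, 75, 86, …}.
The first of these with x mod 19 = 11 is 163.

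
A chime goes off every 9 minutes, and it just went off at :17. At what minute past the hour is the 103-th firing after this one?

44

103·9 = 927.
927 − 15·60 = 27, so 927 ≡ 27 (mod 60).
(17 + 27) mod 60 = 44.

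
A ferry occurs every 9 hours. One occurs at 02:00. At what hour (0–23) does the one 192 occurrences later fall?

2

192·9 = 1728.
1728 mod 24 = 0 (since 72·24 = 1728).
(2 + 0) mod 24 = 2.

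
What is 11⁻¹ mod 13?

6

11·6 = 66 = 5·13 + 1, so 11⁻¹ ≡ 6 (mod 13).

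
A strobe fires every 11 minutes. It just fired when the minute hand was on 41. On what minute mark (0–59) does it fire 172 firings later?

172·11 = 1892.
1892 − 31·60 = 32, so 1892 ≡ 32 (mod 60).
(41 + 32) mod 60 = 13.

13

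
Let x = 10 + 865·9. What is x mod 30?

865·9 = 7785.
7785 mod 30 = 15 (since 259·30 = 7770).
(10 + 15) mod 30 = 25.

25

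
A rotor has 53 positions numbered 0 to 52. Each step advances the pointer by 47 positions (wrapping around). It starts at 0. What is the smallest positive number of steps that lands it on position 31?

39

The inverse of 47 mod 53 is 44 (since 47·44 = 2068 ≡ 1).
Multiplying both sides by 44: x ≡ 44·31 = 1364 ≡ 39 (mod 53).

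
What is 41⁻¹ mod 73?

57

73 = 1·41 + 32
41 = 1·32 + 9
32 = 3·9 + 5
9 = 1·5 + 4
5 = 1·4 + 1
4 = 4·1 + 0
Back-substituting gives 41·57 ≡ 1 (mod 73).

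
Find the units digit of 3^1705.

3

Powers of 3 mod 10 repeat with period 4: 3, 9, 7, 1.
1705 mod 4 = 1, so the last digit matches 3^1 = 3.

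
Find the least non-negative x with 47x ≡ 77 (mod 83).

47⁻¹ ≡ 53 (mod 83) because 47·53 = 2491 = 30·83 + 1.
Multiplying both sides by 53: x ≡ 53·77 = 4081 ≡ 14 (mod 83).

14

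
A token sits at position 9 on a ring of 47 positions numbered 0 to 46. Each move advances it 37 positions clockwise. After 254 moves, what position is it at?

254·37 = 9398.
9398 mod 47 = 45 (since 199·47 = 9353).
(9 + 45) mod 47 = 7.

7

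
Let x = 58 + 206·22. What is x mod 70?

206·22 = 4532.
4532 − 64·70 = 52, so 4532 ≡ 52 (mod 70).
(58 + 52) mod 70 = 40.

40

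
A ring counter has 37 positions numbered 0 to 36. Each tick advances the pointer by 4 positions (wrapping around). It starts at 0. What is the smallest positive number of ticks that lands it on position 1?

4⁻¹ ≡ 28 (mod 37) because 4·28 = 112 = 3·37 + 1.
So x ≡ 28·1 = 28 ≡ 28 (mod 37).

28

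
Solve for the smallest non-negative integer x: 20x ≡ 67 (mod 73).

7

The inverse of 20 mod 73 is 11 (since 20·11 = 220 ≡ 1).
Multiplying both sides by 11: x ≡ 11·67 = 737 ≡ 7 (mod 73).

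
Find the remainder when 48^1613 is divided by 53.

Square-and-reduce mod 53: 48^1≡48, 48^2≡25, 48^4≡42, 48^8≡15, 48^16≡13, 48^32≡10, 48^64≡47, 48^128≡36, 48^256≡24, 48^512≡46, 48^1024≡49.
Since 1613 = 1 + 4 + 8 + 64 + 512 + 1024 in binary, 48^1613 ≡ 48·42·15·47·46·49 ≡ 48 (mod 53).

48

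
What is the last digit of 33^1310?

9

Powers of 3 mod 10 repeat with period 4: 3, 9, 7, 1.
1310 leaves remainder 2 on division by 4, so 33^1310 ends in 9.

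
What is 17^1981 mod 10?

7

Powers of 7 mod 10 repeat with period 4: 7, 9, 3, 1.
1981 leaves remainder 1 on division by 4, so 17^1981 ends in 7.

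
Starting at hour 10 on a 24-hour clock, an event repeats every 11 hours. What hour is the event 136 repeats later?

136·11 = 1496.
1496 mod 24 = 8 (since 62·24 = 1488).
(10 + 8) mod 24 = 18.

18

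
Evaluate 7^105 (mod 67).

Successive squares of 7 mod 67: 7^1≡7, 7^2≡49, 7^4≡56, 7^8≡54, 7^16≡35, 7^32≡19, 7^64≡26.
105 = 1 + 8 + 32 + 64, so 7^105 ≡ 7·54·19·26 ≡ 3 (mod 67).

3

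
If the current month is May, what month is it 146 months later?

Dividing 146 by 12 gives quotient 12 and remainder 2.
May + 2 months → July.

July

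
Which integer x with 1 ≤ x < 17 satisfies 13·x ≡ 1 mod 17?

17 = 1·13 + 4
13 = 3·4 + 1
4 = 4·1 + 0
Back-substituting gives 13·4 ≡ 1 (mod 17).

4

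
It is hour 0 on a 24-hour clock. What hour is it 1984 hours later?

1984 = 82·24 + 16, so 1984 mod 24 = 16.
(0 + 16) mod 24 = 16.

16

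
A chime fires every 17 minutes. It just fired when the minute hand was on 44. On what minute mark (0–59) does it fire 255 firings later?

59

255·17 = 4335.
4335 mod 60 = 15 (since 72·60 = 4320).
(44 + 15) mod 60 = 59.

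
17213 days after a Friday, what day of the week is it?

Friday

17213 mod 7 = 0 (since 2459·7 = 17213).
Friday + 0 days → Friday.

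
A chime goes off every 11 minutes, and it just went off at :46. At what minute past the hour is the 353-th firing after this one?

353·11 = 3883.
3883 mod 60 = 43 (since 64·60 = 3840).
(46 + 43) mod 60 = 29.

29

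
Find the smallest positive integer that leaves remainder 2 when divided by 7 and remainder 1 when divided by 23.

93

x ≡ 2 (mod 7) gives x ∈ {2, 9, 16, 23, 30, 37, 44, 51, …}.
The first of these with x mod 23 = 1 is 93.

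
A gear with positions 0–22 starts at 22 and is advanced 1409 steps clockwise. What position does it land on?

5

1409 mod 23 = 6 (since 61·23 = 1403).
(22 + 6) mod 23 = 5.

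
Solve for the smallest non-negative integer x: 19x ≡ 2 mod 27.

The inverse of 19 mod 27 is 10 (since 19·10 = 190 ≡ 1).
Multiplying both sides by 10: x ≡ 10·2 = 20 ≡ 20 (mod 27).
Check: 19·20 = 380 = 14·27 + 2.

20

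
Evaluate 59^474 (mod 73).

Square-and-reduce mod 73: 59^1≡59, 59^2≡50, 59^4≡18, 59^8≡32, 59^16≡2, 59^32≡4, 59^64≡16, 59^128≡37, 59^256≡55.
Since 474 = 2 + 8 + 16 + 64 + 128 + 256 in binary, 59^474 ≡ 50·32·2·16·37·55 ≡ 49 (mod 73).

49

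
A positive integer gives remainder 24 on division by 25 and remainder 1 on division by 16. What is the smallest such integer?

49

x ≡ 1 (mod 16) gives x ∈ {1, 17, 33, 49}.
The first of these with x mod 25 = 24 is 49.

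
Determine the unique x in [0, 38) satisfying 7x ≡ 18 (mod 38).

8

7⁻¹ ≡ 11 (mod 38) because 7·11 = 77 = 2·38 + 1.
So x ≡ 11·18 = 198 ≡ 8 (mod 38).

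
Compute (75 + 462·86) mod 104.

79

462·86 = 39732.
39732 mod 104 = 4 (since 382·104 = 39728).
(75 + 4) mod 104 = 79.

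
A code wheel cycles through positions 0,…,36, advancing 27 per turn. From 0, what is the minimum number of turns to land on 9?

25

The inverse of 27 mod 37 is 11 (since 27·11 = 297 ≡ 1).
Multiplying both sides by 11: x ≡ 11·9 = 99 ≡ 25 (mod 37).
Check: 27·25 = 675 = 18·37 + 9.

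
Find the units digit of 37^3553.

The units digit of 37^n cycles with period 4: 7, 9, 3, 1, …
3553 mod 4 = 1, so the last digit matches 7^1 = 7.

7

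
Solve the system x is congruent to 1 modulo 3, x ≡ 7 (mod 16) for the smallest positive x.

x ≡ 1 (mod 3) gives x ∈ {1, 4, 7}.
The first of these with x mod 16 = 7 is 7.

7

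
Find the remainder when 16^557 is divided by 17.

16

By repeated squaring mod 17: 16^1≡16, 16^2≡1, 16^4≡1, 16^8≡1, 16^16≡1, 16^32≡1, 16^64≡1, 16^128≡1, 16^256≡1, 16^512≡1.
Since 557 = 1 + 4 + 8 + 32 + 512 in binary, 16^557 ≡ 16·1·1·1·1 ≡ 16 (mod 17).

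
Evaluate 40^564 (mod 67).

By repeated squaring mod 67: 40^1≡40, 40^2≡59, 40^4≡64, 40^8≡9, 40^16≡14, 40^32≡62, 40^64≡25, 40^128≡22, 40^256≡15, 40^512≡24.
564 = 4 + 16 + 32 + 512, so 40^564 ≡ 64·14·62·24 ≡ 15 (mod 67).

15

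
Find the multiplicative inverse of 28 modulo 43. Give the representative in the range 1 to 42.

43 = 1·28 + 15
28 = 1·15 + 13
15 = 1·13 + 2
13 = 6·2 + 1
2 = 2·1 + 0
Back-substituting gives 28·20 ≡ 1 (mod 43).

20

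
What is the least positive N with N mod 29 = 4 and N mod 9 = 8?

Since 9·13 ≡ 1 (mod 29), take x = 8 + 9·((4−8)·13 mod 29) = 8 + 9·6 = 62.
Check: 62 mod 29 = 4, 62 mod 9 = 8.

62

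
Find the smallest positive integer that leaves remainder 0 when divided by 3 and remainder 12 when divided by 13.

x ≡ 0 (mod 3) gives x ∈ {0, 3, 6, 9, 12}.
The first of these with x mod 13 = 12 is 12.

12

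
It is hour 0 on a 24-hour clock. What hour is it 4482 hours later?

18

4482 − 186·24 = 18, so 4482 ≡ 18 (mod 24).
(0 + 18) mod 24 = 18.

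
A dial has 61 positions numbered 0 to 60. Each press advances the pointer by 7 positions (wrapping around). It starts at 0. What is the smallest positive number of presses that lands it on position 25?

21

The inverse of 7 mod 61 is 35 (since 7·35 = 245 ≡ 1).
So x ≡ 35·25 = 875 ≡ 21 (mod 61).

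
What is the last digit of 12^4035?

Powers of 2 mod 10 repeat with period 4: 2, 4, 8, 6.
4035 leaves remainder 3 on division by 4, so 12^4035 ends in 8.

8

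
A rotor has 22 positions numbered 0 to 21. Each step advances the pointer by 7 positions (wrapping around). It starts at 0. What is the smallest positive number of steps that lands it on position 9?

17

7⁻¹ ≡ 19 (mod 22) because 7·19 = 133 = 6·22 + 1.
So x ≡ 19·9 = 171 ≡ 17 (mod 22).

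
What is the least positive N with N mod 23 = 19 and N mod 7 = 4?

Since 7·10 ≡ 1 (mod 23), take x = 4 + 7·((19−4)·10 mod 23) = 4 + 7·12 = 88.
Check: 88 mod 23 = 19, 88 mod 7 = 4.

88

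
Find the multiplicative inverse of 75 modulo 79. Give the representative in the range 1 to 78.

75·59 = 4425 = 56·79 + 1, so 75⁻¹ ≡ 59 (mod 79).

59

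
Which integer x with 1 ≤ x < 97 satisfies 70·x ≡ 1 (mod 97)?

79

97 = 1·70 + 27
70 = 2·27 + 16
27 = 1·16 + 11
16 = 1·11 + 5
11 = 2·5 + 1
5 = 5·1 + 0
Back-substituting gives 70·79 ≡ 1 (mod 97).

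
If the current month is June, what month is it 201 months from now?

March

Dividing 201 by 12 gives quotient 16 and remainder 9.
June + 9 months → March.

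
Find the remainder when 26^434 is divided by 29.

28

Square-and-reduce mod 29: 26^1≡26, 26^2≡9, 26^4≡23, 26^8≡7, 26^16≡20, 26^32≡23, 26^64≡7, 26^128≡20, 26^256≡23.
Since 434 = 2 + 16 + 32 + 128 + 256 in binary, 26^434 ≡ 9·20·23·20·23 ≡ 28 (mod 29).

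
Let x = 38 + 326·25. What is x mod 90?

88

326·25 = 8150.
8150 mod 90 = 50 (since 90·90 = 8100).
(38 + 50) mod 90 = 88.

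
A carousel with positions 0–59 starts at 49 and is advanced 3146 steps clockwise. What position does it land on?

3146 = 52·60 + 26, so 3146 mod 60 = 26.
(49 + 26) mod 60 = 15.

15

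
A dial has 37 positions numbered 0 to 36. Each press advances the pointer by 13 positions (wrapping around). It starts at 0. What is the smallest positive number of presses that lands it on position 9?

32

The inverse of 13 mod 37 is 20 (since 13·20 = 260 ≡ 1).
Multiplying both sides by 20: x ≡ 20·9 = 180 ≡ 32 (mod 37).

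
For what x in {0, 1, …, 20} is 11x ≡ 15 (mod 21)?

The inverse of 11 mod 21 is 2 (since 11·2 = 22 ≡ 1).
Multiplying both sides by 2: x ≡ 2·15 = 30 ≡ 9 (mod 21).

9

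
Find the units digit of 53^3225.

The units digit of 53^n cycles with period 4: 3, 9, 7, 1, …
3225 leaves remainder 1 on division by 4, so 53^3225 ends in 3.

3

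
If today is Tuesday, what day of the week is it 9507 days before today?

Dividing 9507 by 7 gives quotient 1358 and remainder 1.
Tuesday − 1 day → Monday.

Monday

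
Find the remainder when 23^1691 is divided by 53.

30

Successive squares of 23 mod 53: 23^1≡23, 23^2≡52, 23^4≡1, 23^8≡1, 23^16≡1, 23^32≡1, 23^64≡1, 23^128≡1, 23^256≡1, 23^512≡1, 23^1024≡1.
1691 = 1 + 2 + 8 + 16 + 128 + 512 + 1024, so 23^1691 ≡ 23·52·1·1·1·1·1 ≡ 30 (mod 53).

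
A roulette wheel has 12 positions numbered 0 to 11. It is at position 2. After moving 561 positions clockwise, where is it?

11

561 = 46·12 + 9, so 561 mod 12 = 9.
(2 + 9) mod 12 = 11.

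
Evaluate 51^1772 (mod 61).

By repeated squaring mod 61: 51^1≡51, 51^2≡39, 51^4≡57, 51^8≡16, 51^16≡12, 51^32≡22, 51^64≡57, 51^128≡16, 51^256≡12, 51^512≡22, 51^1024≡57.
1772 = 4 + 8 + 32 + 64 + 128 + 512 + 1024, so 51^1772 ≡ 57·16·22·57·16·22·57 ≡ 22 (mod 61).

22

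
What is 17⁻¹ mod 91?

75

17·75 = 1275 = 14·91 + 1, so 17⁻¹ ≡ 75 (mod 91).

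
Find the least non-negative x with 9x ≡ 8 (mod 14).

4

9⁻¹ ≡ 11 (mod 14) because 9·11 = 99 = 7·14 + 1.
So x ≡ 11·8 = 88 ≡ 4 (mod 14).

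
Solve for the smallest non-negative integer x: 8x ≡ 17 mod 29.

8⁻¹ ≡ 11 (mod 29) because 8·11 = 88 = 3·29 + 1.
Multiplying both sides by 11: x ≡ 11·17 = 187 ≡ 13 (mod 29).
Check: 8·13 = 104 = 3·29 + 17.

13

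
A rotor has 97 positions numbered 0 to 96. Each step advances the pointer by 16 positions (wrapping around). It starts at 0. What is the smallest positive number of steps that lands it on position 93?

The inverse of 16 mod 97 is 91 (since 16·91 = 1456 ≡ 1).
So x ≡ 91·93 = 8463 ≡ 24 (mod 97).
Check: 16·24 = 384 = 3·97 + 93.

24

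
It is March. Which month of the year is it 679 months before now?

August

679 mod 12 = 7 (since 56·12 = 672).
March − 7 months → August.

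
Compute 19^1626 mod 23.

13

Square-and-reduce mod 23: 19^1≡19, 19^2≡16, 19^4≡3, 19^8≡9, 19^16≡12, 19^32≡6, 19^64≡13, 19^128≡8, 19^256≡18, 19^512≡2, 19^1024≡4.
1626 = 2 + 8 + 16 + 64 + 512 + 1024, so 19^1626 ≡ 16·9·12·13·2·4 ≡ 13 (mod 23).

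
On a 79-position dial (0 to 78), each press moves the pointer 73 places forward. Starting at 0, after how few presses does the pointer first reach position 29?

73⁻¹ ≡ 13 (mod 79) because 73·13 = 949 = 12·79 + 1.
So x ≡ 13·29 = 377 ≡ 61 (mod 79).
Check: 73·61 = 4453 = 56·79 + 29.

61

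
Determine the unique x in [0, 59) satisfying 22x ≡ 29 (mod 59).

The inverse of 22 mod 59 is 51 (since 22·51 = 1122 ≡ 1).
So x ≡ 51·29 = 1479 ≡ 4 (mod 59).
Check: 22·4 = 88 = 1·59 + 29.

4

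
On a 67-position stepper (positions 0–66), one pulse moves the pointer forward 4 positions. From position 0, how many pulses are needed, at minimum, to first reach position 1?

17

4·17 = 68 = 1·67 + 1, so 4⁻¹ ≡ 17 (mod 67).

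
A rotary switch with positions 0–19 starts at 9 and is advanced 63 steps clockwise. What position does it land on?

Dividing 63 by 20 gives quotient 3 and remainder 3.
(9 + 3) mod 20 = 12.

12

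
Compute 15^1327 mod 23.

By repeated squaring mod 23: 15^1≡15, 15^2≡18, 15^4≡2, 15^8≡4, 15^16≡16, 15^32≡3, 15^64≡9, 15^128≡12, 15^256≡6, 15^512≡13, 15^1024≡8.
Since 1327 = 1 + 2 + 4 + 8 + 32 + 256 + 1024 in binary, 15^1327 ≡ 15·18·2·4·3·6·8 ≡ 11 (mod 23).

11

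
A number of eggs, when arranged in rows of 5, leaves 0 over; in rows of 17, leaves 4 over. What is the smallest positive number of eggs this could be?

Since 17·3 ≡ 1 (mod 5), take x = 4 + 17·((0−4)·3 mod 5) = 4 + 17·3 = 55.
Check: 55 mod 5 = 0, 55 mod 17 = 4.

55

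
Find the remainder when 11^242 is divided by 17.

Square-and-reduce mod 17: 11^1≡11, 11^2≡2, 11^4≡4, 11^8≡16, 11^16≡1, 11^32≡1, 11^64≡1, 11^128≡1.
Since 242 = 2 + 16 + 32 + 64 + 128 in binary, 11^242 ≡ 2·1·1·1·1 ≡ 2 (mod 17).

2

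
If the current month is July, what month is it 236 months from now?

Dividing 236 by 12 gives quotient 19 and remainder 8.
July + 8 months → March.

March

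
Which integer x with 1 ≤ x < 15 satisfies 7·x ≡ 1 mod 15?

13

15 = 2·7 + 1
7 = 7·1 + 0
Back-substituting gives 7·13 ≡ 1 (mod 15).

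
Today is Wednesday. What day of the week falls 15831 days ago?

15831 = 2261·7 + 4, so 15831 mod 7 = 4.
Wednesday − 4 days → Saturday.

Saturday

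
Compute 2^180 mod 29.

7

Square-and-reduce mod 29: 2^1≡2, 2^2≡4, 2^4≡16, 2^8≡24, 2^16≡25, 2^32≡16, 2^64≡24, 2^128≡25.
Since 180 = 4 + 16 + 32 + 128 in binary, 2^180 ≡ 16·25·16·25 ≡ 7 (mod 29).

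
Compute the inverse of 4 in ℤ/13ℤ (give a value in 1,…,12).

10

4·10 = 40 = 3·13 + 1, so 4⁻¹ ≡ 10 (mod 13).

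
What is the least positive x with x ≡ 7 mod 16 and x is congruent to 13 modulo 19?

279

Since 19·11 ≡ 1 (mod 16), take x = 13 + 19·((7−13)·11 mod 16) = 13 + 19·14 = 279.
Check: 279 mod 16 = 7, 279 mod 19 = 13.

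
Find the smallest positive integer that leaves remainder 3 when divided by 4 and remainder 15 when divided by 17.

15

x ≡ 3 (mod 4) gives x ∈ {3, 7, 11, 15}.
The first of these with x mod 17 = 15 is 15.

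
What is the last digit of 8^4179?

Powers of 8 mod 10 repeat with period 4: 8, 4, 2, 6.
4179 leaves remainder 3 on division by 4, so 8^4179 ends in 2.

2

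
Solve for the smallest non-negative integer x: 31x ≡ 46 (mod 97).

14

31⁻¹ ≡ 72 (mod 97) because 31·72 = 2232 = 23·97 + 1.
Multiplying both sides by 72: x ≡ 72·46 = 3312 ≡ 14 (mod 97).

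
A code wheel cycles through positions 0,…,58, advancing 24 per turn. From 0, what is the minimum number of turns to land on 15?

8

24⁻¹ ≡ 32 (mod 59) because 24·32 = 768 = 13·59 + 1.
Multiplying both sides by 32: x ≡ 32·15 = 480 ≡ 8 (mod 59).
Check: 24·8 = 192 = 3·59 + 15.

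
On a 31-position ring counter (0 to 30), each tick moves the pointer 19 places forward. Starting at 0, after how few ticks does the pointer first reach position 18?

The inverse of 19 mod 31 is 18 (since 19·18 = 342 ≡ 1).
So x ≡ 18·18 = 324 ≡ 14 (mod 31).

14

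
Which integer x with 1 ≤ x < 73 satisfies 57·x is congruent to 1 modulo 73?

73 = 1·57 + 16
57 = 3·16 + 9
16 = 1·9 + 7
9 = 1·7 + 2
7 = 3·2 + 1
2 = 2·1 + 0
Back-substituting gives 57·41 ≡ 1 (mod 73).

41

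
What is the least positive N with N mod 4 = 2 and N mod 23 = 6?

6

Since 23·3 ≡ 1 (mod 4), take x = 6 + 23·((2−6)·3 mod 4) = 6 + 23·0 = 6.
Check: 6 mod 4 = 2, 6 mod 23 = 6.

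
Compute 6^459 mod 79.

Successive squares of 6 mod 79: 6^1≡6, 6^2≡36, 6^4≡32, 6^8≡76, 6^16≡9, 6^32≡2, 6^64≡4, 6^128≡16, 6^256≡19.
459 = 1 + 2 + 8 + 64 + 128 + 256, so 6^459 ≡ 6·36·76·4·16·19 ≡ 57 (mod 79).

57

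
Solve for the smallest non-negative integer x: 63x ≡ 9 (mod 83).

63⁻¹ ≡ 29 (mod 83) because 63·29 = 1827 = 22·83 + 1.
So x ≡ 29·9 = 261 ≡ 12 (mod 83).

12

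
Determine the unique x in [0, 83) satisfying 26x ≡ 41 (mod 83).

75

The inverse of 26 mod 83 is 16 (since 26·16 = 416 ≡ 1).
So x ≡ 16·41 = 656 ≡ 75 (mod 83).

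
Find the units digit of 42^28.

6

Last digits of 2^n: 2, 4, 8, 6 (period 4).
28 mod 4 = 0, so the last digit matches 2^4 = 6.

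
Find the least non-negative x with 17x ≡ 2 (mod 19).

The inverse of 17 mod 19 is 9 (since 17·9 = 153 ≡ 1).
Multiplying both sides by 9: x ≡ 9·2 = 18 ≡ 18 (mod 19).
Check: 17·18 = 306 = 16·19 + 2.

18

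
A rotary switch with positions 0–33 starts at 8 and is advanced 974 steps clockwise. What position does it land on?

Dividing 974 by 34 gives quotient 28 and remainder 22.
(8 + 22) mod 34 = 30.

30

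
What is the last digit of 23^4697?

The units digit of 23^n cycles with period 4: 3, 9, 7, 1, …
4697 mod 4 = 1, so the last digit matches 3^1 = 3.

3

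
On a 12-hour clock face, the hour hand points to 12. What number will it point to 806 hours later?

2

806 mod 12 = 2 (since 67·12 = 804).
12 + 2 → 2 on a 12-hour dial.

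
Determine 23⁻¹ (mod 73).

54

23·54 = 1242 = 17·73 + 1, so 23⁻¹ ≡ 54 (mod 73).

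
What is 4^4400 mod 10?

6

Last digits of 4^n: 4, 6 (period 2).
4400 leaves remainder 0 on division by 2, so 4^4400 ends in 6.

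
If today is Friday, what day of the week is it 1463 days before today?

1463 − 209·7 = 0, so 1463 ≡ 0 (mod 7).
Friday − 0 days → Friday.

Friday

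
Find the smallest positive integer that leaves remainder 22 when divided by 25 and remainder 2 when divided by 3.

47

x ≡ 2 (mod 3) gives x ∈ {2, 5, 8, 11, 14, 17, 20, 23, …}.
The first of these with x mod 25 = 22 is 47.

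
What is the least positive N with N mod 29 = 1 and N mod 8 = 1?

Since 8·11 ≡ 1 (mod 29), take x = 1 + 8·((1−1)·11 mod 29) = 1 + 8·0 = 1.
Check: 1 mod 29 = 1, 1 mod 8 = 1.

1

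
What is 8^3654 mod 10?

The units digit of 8^n cycles with period 4: 8, 4, 2, 6, …
3654 mod 4 = 2, so the last digit matches 8^2 = 4.

4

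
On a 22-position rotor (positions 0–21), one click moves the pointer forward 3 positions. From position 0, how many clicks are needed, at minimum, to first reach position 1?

22 = 7·3 + 1
3 = 3·1 + 0
Back-substituting gives 3·15 ≡ 1 (mod 22).

15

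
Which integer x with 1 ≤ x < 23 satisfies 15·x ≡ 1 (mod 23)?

20

23 = 1·15 + 8
15 = 1·8 + 7
8 = 1·7 + 1
7 = 7·1 + 0
Back-substituting gives 15·20 ≡ 1 (mod 23).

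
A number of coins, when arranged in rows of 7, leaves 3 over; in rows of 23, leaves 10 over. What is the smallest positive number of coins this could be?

10

x ≡ 3 (mod 7) gives x ∈ {3, 10}.
The first of these with x mod 23 = 10 is 10.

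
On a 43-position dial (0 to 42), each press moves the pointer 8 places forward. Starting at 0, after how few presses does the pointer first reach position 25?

8⁻¹ ≡ 27 (mod 43) because 8·27 = 216 = 5·43 + 1.
So x ≡ 27·25 = 675 ≡ 30 (mod 43).

30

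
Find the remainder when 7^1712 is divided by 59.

Square-and-reduce mod 59: 7^1≡7, 7^2≡49, 7^4≡41, 7^8≡29, 7^16≡15, 7^32≡48, 7^64≡3, 7^128≡9, 7^256≡22, 7^512≡12, 7^1024≡26.
Since 1712 = 16 + 32 + 128 + 512 + 1024 in binary, 7^1712 ≡ 15·48·9·12·26 ≡ 7 (mod 59).

7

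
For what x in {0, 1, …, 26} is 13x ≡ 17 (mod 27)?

13⁻¹ ≡ 25 (mod 27) because 13·25 = 325 = 12·27 + 1.
So x ≡ 25·17 = 425 ≡ 20 (mod 27).

20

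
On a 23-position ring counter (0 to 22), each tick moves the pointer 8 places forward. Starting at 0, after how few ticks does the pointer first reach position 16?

8⁻¹ ≡ 3 (mod 23) because 8·3 = 24 = 1·23 + 1.
So x ≡ 3·16 = 48 ≡ 2 (mod 23).

2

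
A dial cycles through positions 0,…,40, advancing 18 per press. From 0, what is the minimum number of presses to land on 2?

The inverse of 18 mod 41 is 16 (since 18·16 = 288 ≡ 1).
Multiplying both sides by 16: x ≡ 16·2 = 32 ≡ 32 (mod 41).

32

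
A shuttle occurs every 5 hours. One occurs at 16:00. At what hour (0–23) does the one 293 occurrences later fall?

17

293·5 = 1465.
Dividing 1465 by 24 gives quotient 61 and remainder 1.
(16 + 1) mod 24 = 17.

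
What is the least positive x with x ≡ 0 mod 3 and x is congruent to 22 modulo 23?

45

x ≡ 0 (mod 3) gives x ∈ {0, 3, 6, 9, 12, 15, 18, 21, …}.
The first of these with x mod 23 = 22 is 45.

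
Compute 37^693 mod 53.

25

By repeated squaring mod 53: 37^1≡37, 37^2≡44, 37^4≡28, 37^8≡42, 37^16≡15, 37^32≡13, 37^64≡10, 37^128≡47, 37^256≡36, 37^512≡24.
693 = 1 + 4 + 16 + 32 + 128 + 512, so 37^693 ≡ 37·28·15·13·47·24 ≡ 25 (mod 53).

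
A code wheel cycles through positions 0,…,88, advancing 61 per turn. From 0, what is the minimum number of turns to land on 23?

61⁻¹ ≡ 54 (mod 89) because 61·54 = 3294 = 37·89 + 1.
So x ≡ 54·23 = 1242 ≡ 85 (mod 89).

85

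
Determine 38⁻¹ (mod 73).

38·25 = 950 = 13·73 + 1, so 38⁻¹ ≡ 25 (mod 73).

25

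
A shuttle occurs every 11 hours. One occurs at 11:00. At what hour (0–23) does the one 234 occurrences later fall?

234·11 = 2574.
2574 mod 24 = 6 (since 107·24 = 2568).
(11 + 6) mod 24 = 17.

17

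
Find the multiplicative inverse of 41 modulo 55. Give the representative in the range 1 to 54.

51

41·51 = 2091 = 38·55 + 1, so 41⁻¹ ≡ 51 (mod 55).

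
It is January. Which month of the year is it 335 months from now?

December

Dividing 335 by 12 gives quotient 27 and remainder 11.
January + 11 months → December.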